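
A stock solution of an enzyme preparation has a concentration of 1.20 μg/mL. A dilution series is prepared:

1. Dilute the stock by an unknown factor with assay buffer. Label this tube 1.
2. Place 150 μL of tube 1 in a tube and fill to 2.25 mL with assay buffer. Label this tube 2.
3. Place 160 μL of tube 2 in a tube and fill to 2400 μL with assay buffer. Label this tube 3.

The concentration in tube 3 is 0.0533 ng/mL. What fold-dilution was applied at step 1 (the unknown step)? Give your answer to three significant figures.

100-fold

Step 1: unknown factor x
Step 2: 150 μL brought to 2.25 mL → factor 2250/150 = 15
Step 3: 160 μL brought to 2400 μL → factor 2400/160 = 15
Product of known-step factors = 225
Overall factor = 1.20 μg/mL / (0.0533 ng/mL) = 22514
x = 22514 / 225 = 100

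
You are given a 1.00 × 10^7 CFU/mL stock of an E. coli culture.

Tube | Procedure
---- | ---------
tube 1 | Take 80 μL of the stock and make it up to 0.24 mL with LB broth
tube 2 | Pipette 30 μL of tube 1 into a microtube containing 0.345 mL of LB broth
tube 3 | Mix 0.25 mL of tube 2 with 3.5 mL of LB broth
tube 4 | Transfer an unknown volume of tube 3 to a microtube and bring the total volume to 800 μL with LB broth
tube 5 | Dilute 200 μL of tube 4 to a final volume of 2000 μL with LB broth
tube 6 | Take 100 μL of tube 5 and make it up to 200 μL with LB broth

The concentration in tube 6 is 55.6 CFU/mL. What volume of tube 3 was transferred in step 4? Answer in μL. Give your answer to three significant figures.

50.0 μL

Step 1: 80 μL brought to 0.24 mL → factor 240/80 = 3
Step 2: 30 μL + 0.345 mL = 375 μL total → factor 375/30 = 12.5
Step 3: 0.25 mL + 3.5 mL = 3.75 mL total → factor 3.75/0.25 = 15
Step 4: v brought to 800 μL → factor = 800 μL/v
Step 5: 200 μL brought to 2000 μL → factor 2000/200 = 10
Step 6: 100 μL brought to 200 μL → factor 200/100 = 2
Product of known-step factors = 11250
Overall factor = 1.00 × 10^7 CFU/mL / (55.6 CFU/mL) = 1.7986 × 10^5
Step-4 factor = 1.7986 × 10^5 / 11250 = 15.987
v = 800 μL / 15.987 = 50.0 μL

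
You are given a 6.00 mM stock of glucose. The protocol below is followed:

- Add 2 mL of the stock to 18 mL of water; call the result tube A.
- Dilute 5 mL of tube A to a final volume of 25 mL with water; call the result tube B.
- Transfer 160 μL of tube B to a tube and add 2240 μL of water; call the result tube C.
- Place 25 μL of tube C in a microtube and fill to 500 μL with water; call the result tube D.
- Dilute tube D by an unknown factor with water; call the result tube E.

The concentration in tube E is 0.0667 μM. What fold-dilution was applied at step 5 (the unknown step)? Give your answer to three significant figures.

Step 1: 2 mL + 18 mL = 20 mL total → factor 20/2 = 10
Step 2: 5 mL brought to 25 mL → factor 25/5 = 5
Step 3: 160 μL + 2240 μL = 2400 μL total → factor 2400/160 = 15
Step 4: 25 μL brought to 500 μL → factor 500/25 = 20
Step 5: unknown factor x
Product of known-step factors = 15000
Overall factor = 6.00 mM / (0.0667 μM) = 89955
x = 89955 / 15000 = 6.00

6.00-fold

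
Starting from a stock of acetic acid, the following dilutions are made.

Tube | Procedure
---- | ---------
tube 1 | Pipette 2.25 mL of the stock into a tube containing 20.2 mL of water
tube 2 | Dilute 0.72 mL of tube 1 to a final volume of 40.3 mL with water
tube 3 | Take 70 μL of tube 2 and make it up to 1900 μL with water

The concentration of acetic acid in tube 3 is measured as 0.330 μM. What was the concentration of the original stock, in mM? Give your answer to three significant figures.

Step 1: 2.25 mL + 20.2 mL = 22.45 mL total → factor 22.45/2.25 = 9.9778
Step 2: 0.72 mL brought to 40.3 mL → factor 40.3/0.72 = 55.972
Step 3: 70 μL brought to 1900 μL → factor 1900/70 = 27.143
Overall dilution factor = 9.9778 × 55.972 × 27.143 = 15159
Stock = 0.330 μM × 15159 = 5002 μM = 5.00 mM

5.00 mM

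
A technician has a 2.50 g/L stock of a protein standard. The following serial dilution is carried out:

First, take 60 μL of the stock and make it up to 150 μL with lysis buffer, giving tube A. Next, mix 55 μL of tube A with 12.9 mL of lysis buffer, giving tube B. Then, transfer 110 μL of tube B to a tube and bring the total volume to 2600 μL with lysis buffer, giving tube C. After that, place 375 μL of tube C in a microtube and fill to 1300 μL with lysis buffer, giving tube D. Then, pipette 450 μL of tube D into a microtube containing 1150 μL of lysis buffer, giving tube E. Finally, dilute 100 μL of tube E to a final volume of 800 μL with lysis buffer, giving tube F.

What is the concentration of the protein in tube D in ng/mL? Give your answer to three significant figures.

51.8 ng/mL

Step 1: 60 μL brought to 150 μL → factor 150/60 = 2.5
Step 2: 55 μL + 12.9 mL = 12955 μL total → factor 12955/55 = 235.55
Step 3: 110 μL brought to 2600 μL → factor 2600/110 = 23.636
Step 4: 375 μL brought to 1300 μL → factor 1300/375 = 3.4667
Dilution factor through tube D = 2.5 × 235.55 × 23.636 × 3.4667 = 48251
[tube D] = 2.50 g/L / 48251 = 5.181 × 10^-5 g/L = 51.8 ng/mL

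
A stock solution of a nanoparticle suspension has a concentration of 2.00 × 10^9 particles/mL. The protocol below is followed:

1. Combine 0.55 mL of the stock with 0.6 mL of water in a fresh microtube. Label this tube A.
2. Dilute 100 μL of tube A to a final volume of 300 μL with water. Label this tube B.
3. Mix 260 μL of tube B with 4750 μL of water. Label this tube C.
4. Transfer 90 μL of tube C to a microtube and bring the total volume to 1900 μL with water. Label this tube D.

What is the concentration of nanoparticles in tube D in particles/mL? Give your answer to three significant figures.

7.84 × 10^5 particles/mL

Step 1: 0.55 mL + 0.6 mL = 1.15 mL total → factor 1.15/0.55 = 2.0909
Step 2: 100 μL brought to 300 μL → factor 300/100 = 3
Step 3: 260 μL + 4750 μL = 5010 μL total → factor 5010/260 = 19.269
Step 4: 90 μL brought to 1900 μL → factor 1900/90 = 21.111
Overall dilution factor = 2.0909 × 3 × 19.269 × 21.111 = 2551.7
Final = 2.00 × 10^9 particles/mL / 2551.7 = 7.84 × 10^5 particles/mL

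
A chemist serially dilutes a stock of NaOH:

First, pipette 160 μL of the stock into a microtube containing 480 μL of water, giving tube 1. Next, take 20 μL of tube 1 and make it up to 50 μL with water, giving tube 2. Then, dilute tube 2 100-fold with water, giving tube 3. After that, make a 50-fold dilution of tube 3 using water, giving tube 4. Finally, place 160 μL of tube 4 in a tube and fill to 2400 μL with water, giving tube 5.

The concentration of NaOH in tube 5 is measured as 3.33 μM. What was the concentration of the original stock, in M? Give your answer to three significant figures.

2.50 M

Step 1: 160 μL + 480 μL = 640 μL total → factor 640/160 = 4
Step 2: 20 μL brought to 50 μL → factor 50/20 = 2.5
Step 3: 100-fold → factor 100
Step 4: 50-fold → factor 50
Step 5: 160 μL brought to 2400 μL → factor 2400/160 = 15
Overall dilution factor = 4 × 2.5 × 100 × 50 × 15 = 7.5 × 10^5
Stock = 3.33 μM × 7.5 × 10^5 = 2.498 × 10^6 μM = 2.50 M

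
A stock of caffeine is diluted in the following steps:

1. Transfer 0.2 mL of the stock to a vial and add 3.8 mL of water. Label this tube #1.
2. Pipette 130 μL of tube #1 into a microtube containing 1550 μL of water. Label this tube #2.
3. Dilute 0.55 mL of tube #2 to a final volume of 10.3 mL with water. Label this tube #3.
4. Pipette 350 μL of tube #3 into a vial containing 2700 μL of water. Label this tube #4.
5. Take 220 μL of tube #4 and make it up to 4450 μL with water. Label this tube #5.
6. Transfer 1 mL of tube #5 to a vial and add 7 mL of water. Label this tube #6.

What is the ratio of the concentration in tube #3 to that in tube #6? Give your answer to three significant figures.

Step 1: 0.2 mL + 3.8 mL = 4 mL total → factor 4/0.2 = 20
Step 2: 130 μL + 1550 μL = 1680 μL total → factor 1680/130 = 12.923
Step 3: 0.55 mL brought to 10.3 mL → factor 10.3/0.55 = 18.727
Step 4: 350 μL + 2700 μL = 3050 μL total → factor 3050/350 = 8.7143
Step 5: 220 μL brought to 4450 μL → factor 4450/220 = 20.227
Step 6: 1 mL + 7 mL = 8 mL total → factor 8/1 = 8
Dilution factor to tube #3 = 4840.3; to tube #6 = 6.8254 × 10^6
[tube #3]/[tube #6] = (factor to tube #6)/(factor to tube #3) = 6.8254 × 10^6/4840.3 = 1.41 × 10^3

1.41 × 10^3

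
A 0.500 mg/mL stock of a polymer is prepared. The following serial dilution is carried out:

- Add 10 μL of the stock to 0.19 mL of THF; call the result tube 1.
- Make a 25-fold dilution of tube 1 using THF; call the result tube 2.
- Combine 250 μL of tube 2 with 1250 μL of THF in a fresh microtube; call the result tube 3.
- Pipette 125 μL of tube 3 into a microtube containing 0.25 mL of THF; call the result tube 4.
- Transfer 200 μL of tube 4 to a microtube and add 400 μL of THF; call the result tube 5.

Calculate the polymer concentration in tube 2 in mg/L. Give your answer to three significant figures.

Step 1: 10 μL + 0.19 mL = 200 μL total → factor 200/10 = 20
Step 2: 25-fold → factor 25
Dilution factor through tube 2 = 20 × 25 = 500
[tube 2] = 0.500 mg/mL / 500 = 0.001000 mg/mL = 1.00 mg/L

1.00 mg/L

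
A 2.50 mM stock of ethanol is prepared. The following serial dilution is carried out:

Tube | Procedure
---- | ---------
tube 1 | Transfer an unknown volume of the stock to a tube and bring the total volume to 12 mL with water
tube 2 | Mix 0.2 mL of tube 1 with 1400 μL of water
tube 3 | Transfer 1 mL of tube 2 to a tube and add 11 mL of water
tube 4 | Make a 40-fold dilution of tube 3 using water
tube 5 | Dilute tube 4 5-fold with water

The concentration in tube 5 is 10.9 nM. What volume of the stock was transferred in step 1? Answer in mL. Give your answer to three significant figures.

1.00 mL

Step 1: v brought to 12 mL → factor = 12 mL/v
Step 2: 0.2 mL + 1400 μL = 1.6 mL total → factor 1.6/0.2 = 8
Step 3: 1 mL + 11 mL = 12 mL total → factor 12/1 = 12
Step 4: 40-fold → factor 40
Step 5: 5-fold → factor 5
Product of known-step factors = 19200
Overall factor = 2.50 mM / (10.9 nM) = 2.2936 × 10^5
Step-1 factor = 2.2936 × 10^5 / 19200 = 11.946
v = 12 mL / 11.946 = 1.00 mL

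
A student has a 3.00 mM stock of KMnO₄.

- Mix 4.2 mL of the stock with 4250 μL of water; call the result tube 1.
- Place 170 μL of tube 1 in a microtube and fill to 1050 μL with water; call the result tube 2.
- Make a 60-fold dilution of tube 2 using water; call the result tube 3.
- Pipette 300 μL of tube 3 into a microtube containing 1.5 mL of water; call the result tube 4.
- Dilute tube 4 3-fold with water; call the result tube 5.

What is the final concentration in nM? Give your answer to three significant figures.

224 nM

Step 1: 4.2 mL + 4250 μL = 8.45 mL total → factor 8.45/4.2 = 2.0119
Step 2: 170 μL brought to 1050 μL → factor 1050/170 = 6.1765
Step 3: 60-fold → factor 60
Step 4: 300 μL + 1.5 mL = 1800 μL total → factor 1800/300 = 6
Step 5: 3-fold → factor 3
Overall dilution factor = 2.0119 × 6.1765 × 60 × 6 × 3 = 13421
Final = 3.00 mM / 13421 = 0.0002235 mM = 224 nM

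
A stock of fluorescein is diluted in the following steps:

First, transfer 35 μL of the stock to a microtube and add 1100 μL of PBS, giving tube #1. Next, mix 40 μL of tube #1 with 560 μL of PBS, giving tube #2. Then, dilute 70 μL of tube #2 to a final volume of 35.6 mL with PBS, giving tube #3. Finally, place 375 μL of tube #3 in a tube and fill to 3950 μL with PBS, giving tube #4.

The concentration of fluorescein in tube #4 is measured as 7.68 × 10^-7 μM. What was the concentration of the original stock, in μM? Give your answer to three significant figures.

Step 1: 35 μL + 1100 μL = 1135 μL total → factor 1135/35 = 32.429
Step 2: 40 μL + 560 μL = 600 μL total → factor 600/40 = 15
Step 3: 70 μL brought to 35.6 mL → factor 35600/70 = 508.57
Step 4: 375 μL brought to 3950 μL → factor 3950/375 = 10.533
Overall dilution factor = 32.429 × 15 × 508.57 × 10.533 = 2.6058 × 10^6
Stock = 7.68 × 10^-7 μM × 2.6058 × 10^6 = 2.00 μM

2.00 μM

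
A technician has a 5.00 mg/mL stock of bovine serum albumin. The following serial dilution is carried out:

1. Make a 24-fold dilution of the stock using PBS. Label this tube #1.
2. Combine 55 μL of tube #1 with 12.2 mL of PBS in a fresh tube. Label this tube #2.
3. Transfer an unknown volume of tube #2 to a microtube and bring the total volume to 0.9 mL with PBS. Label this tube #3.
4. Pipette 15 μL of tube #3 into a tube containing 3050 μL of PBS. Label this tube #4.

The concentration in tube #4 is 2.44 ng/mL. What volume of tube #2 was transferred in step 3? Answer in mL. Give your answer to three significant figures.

Step 1: 24-fold → factor 24
Step 2: 55 μL + 12.2 mL = 12255 μL total → factor 12255/55 = 222.82
Step 3: v brought to 0.9 mL → factor = 0.9 mL/v
Step 4: 15 μL + 3050 μL = 3065 μL total → factor 3065/15 = 204.33
Product of known-step factors = 1.0927 × 10^6
Overall factor = 5.00 mg/mL / (2.44 ng/mL) = 2.0492 × 10^6
Step-3 factor = 2.0492 × 10^6 / 1.0927 × 10^6 = 1.8753
v = 0.9 mL / 1.8753 = 0.480 mL

0.480 mL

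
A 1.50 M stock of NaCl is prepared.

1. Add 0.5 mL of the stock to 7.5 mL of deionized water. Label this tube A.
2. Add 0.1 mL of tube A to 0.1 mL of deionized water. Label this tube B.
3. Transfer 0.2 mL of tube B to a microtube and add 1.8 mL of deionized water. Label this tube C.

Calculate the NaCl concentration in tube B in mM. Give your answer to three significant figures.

46.9 mM

Step 1: 0.5 mL + 7.5 mL = 8 mL total → factor 8/0.5 = 16
Step 2: 0.1 mL + 0.1 mL = 0.2 mL total → factor 0.2/0.1 = 2
Dilution factor through tube B = 16 × 2 = 32
[tube B] = 1.50 M / 32 = 0.04688 M = 46.9 mM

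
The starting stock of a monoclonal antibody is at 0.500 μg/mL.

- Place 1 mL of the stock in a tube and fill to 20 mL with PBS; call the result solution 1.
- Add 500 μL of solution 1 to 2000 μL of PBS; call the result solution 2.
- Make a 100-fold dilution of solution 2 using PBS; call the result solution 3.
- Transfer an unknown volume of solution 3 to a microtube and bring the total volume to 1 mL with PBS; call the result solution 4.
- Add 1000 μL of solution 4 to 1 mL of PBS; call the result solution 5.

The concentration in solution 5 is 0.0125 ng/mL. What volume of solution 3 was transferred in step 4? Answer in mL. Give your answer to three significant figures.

Step 1: 1 mL brought to 20 mL → factor 20/1 = 20
Step 2: 500 μL + 2000 μL = 2500 μL total → factor 2500/500 = 5
Step 3: 100-fold → factor 100
Step 4: v brought to 1 mL → factor = 1 mL/v
Step 5: 1000 μL + 1 mL = 2000 μL total → factor 2000/1000 = 2
Product of known-step factors = 20000
Overall factor = 0.500 μg/mL / (0.0125 ng/mL) = 40000
Step-4 factor = 40000 / 20000 = 2
v = 1 mL / 2 = 0.500 mL

0.500 mL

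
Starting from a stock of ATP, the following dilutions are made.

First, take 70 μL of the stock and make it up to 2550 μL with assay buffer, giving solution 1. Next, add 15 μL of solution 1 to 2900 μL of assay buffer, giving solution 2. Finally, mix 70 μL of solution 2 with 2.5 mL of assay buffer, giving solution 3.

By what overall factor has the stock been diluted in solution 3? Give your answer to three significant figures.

2.60 × 10^5

Step 1: 70 μL brought to 2550 μL → factor 2550/70 = 36.429
Step 2: 15 μL + 2900 μL = 2915 μL total → factor 2915/15 = 194.33
Step 3: 70 μL + 2.5 mL = 2570 μL total → factor 2570/70 = 36.714
Overall dilution factor = 36.429 × 194.33 × 36.714 = 2.5991 × 10^5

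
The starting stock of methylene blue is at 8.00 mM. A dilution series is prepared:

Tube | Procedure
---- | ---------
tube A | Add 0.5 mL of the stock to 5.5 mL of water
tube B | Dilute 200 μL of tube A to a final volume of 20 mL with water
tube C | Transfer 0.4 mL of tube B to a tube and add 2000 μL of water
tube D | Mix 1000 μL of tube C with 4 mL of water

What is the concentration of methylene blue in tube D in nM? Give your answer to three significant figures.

222 nM

Step 1: 0.5 mL + 5.5 mL = 6 mL total → factor 6/0.5 = 12
Step 2: 200 μL brought to 20 mL → factor 20000/200 = 100
Step 3: 0.4 mL + 2000 μL = 2.4 mL total → factor 2.4/0.4 = 6
Step 4: 1000 μL + 4 mL = 5000 μL total → factor 5000/1000 = 5
Overall dilution factor = 12 × 100 × 6 × 5 = 36000
Final = 8.00 mM / 36000 = 0.0002222 mM = 222 nM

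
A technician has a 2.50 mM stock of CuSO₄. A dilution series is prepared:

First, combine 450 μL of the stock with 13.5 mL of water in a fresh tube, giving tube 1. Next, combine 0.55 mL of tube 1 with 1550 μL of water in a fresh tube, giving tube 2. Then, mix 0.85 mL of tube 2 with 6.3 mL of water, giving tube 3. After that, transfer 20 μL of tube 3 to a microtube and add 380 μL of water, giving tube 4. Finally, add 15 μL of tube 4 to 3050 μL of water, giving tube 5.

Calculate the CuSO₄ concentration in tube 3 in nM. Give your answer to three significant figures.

2.51 × 10^3 nM

Step 1: 450 μL + 13.5 mL = 13950 μL total → factor 13950/450 = 31
Step 2: 0.55 mL + 1550 μL = 2.1 mL total → factor 2.1/0.55 = 3.8182
Step 3: 0.85 mL + 6.3 mL = 7.15 mL total → factor 7.15/0.85 = 8.4118
Dilution factor through tube 3 = 31 × 3.8182 × 8.4118 = 995.65
[tube 3] = 2.50 mM / 995.65 = 0.002511 mM = 2.51 × 10^3 nM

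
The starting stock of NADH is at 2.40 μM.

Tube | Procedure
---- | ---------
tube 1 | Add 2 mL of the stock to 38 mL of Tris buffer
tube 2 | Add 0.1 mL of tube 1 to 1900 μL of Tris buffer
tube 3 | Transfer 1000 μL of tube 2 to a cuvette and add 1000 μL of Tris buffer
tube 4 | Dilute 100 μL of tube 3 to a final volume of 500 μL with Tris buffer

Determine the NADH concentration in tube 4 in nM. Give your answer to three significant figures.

0.600 nM

Step 1: 2 mL + 38 mL = 40 mL total → factor 40/2 = 20
Step 2: 0.1 mL + 1900 μL = 2 mL total → factor 2/0.1 = 20
Step 3: 1000 μL + 1000 μL = 2000 μL total → factor 2000/1000 = 2
Step 4: 100 μL brought to 500 μL → factor 500/100 = 5
Overall dilution factor = 20 × 20 × 2 × 5 = 4000
Final = 2.40 μM / 4000 = 0.0006000 μM = 0.600 nM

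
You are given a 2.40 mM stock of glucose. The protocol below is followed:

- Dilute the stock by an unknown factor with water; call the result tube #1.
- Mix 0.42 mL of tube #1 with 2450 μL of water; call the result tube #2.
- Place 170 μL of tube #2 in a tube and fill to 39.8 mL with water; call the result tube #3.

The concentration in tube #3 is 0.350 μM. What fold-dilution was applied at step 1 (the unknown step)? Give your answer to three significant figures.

Step 1: unknown factor x
Step 2: 0.42 mL + 2450 μL = 2.87 mL total → factor 2.87/0.42 = 6.8333
Step 3: 170 μL brought to 39.8 mL → factor 39800/170 = 234.12
Product of known-step factors = 1599.8
Overall factor = 2.40 mM / (0.350 μM) = 6857.1
x = 6857.1 / 1599.8 = 4.29

4.29-fold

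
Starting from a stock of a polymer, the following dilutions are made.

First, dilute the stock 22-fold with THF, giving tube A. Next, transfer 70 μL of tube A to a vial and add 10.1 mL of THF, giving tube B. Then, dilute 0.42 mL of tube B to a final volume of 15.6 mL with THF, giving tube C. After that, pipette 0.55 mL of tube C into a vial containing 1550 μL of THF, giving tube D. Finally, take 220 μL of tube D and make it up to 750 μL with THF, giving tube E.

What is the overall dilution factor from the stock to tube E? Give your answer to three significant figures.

1.55 × 10^6

Step 1: 22-fold → factor 22
Step 2: 70 μL + 10.1 mL = 10170 μL total → factor 10170/70 = 145.29
Step 3: 0.42 mL brought to 15.6 mL → factor 15.6/0.42 = 37.143
Step 4: 0.55 mL + 1550 μL = 2.1 mL total → factor 2.1/0.55 = 3.8182
Step 5: 220 μL brought to 750 μL → factor 750/220 = 3.4091
Overall dilution factor = 22 × 145.29 × 37.143 × 3.8182 × 3.4091 = 1.5453 × 10^6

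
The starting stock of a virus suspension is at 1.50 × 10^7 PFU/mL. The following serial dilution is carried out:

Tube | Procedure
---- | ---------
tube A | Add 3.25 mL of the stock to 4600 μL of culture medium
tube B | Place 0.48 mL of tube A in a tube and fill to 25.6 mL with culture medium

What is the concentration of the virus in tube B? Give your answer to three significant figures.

1.16 × 10^5 PFU/mL

Step 1: 3.25 mL + 4600 μL = 7.85 mL total → factor 7.85/3.25 = 2.4154
Step 2: 0.48 mL brought to 25.6 mL → factor 25.6/0.48 = 53.333
Overall dilution factor = 2.4154 × 53.333 = 128.82
Final = 1.50 × 10^7 PFU/mL / 128.82 = 1.16 × 10^5 PFU/mL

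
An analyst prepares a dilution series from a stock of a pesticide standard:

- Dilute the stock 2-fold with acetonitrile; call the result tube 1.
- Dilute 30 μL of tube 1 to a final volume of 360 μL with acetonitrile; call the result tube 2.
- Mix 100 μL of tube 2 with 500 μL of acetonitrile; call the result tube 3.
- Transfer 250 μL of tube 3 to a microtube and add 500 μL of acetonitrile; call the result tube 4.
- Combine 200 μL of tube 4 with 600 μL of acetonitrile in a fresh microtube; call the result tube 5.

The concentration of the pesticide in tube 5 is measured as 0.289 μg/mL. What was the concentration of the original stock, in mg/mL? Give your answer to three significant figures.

0.499 mg/mL

Step 1: 2-fold → factor 2
Step 2: 30 μL brought to 360 μL → factor 360/30 = 12
Step 3: 100 μL + 500 μL = 600 μL total → factor 600/100 = 6
Step 4: 250 μL + 500 μL = 750 μL total → factor 750/250 = 3
Step 5: 200 μL + 600 μL = 800 μL total → factor 800/200 = 4
Overall dilution factor = 2 × 12 × 6 × 3 × 4 = 1728
Stock = 0.289 μg/mL × 1728 = 499.4 μg/mL = 0.499 mg/mL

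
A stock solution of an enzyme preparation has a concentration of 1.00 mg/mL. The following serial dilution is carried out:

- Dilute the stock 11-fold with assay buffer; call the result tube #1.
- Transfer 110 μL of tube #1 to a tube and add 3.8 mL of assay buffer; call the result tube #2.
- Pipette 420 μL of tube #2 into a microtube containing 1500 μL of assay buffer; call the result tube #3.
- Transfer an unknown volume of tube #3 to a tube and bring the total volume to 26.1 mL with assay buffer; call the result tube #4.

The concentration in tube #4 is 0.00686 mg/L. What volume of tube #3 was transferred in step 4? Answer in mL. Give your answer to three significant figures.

Step 1: 11-fold → factor 11
Step 2: 110 μL + 3.8 mL = 3910 μL total → factor 3910/110 = 35.545
Step 3: 420 μL + 1500 μL = 1920 μL total → factor 1920/420 = 4.5714
Step 4: v brought to 26.1 mL → factor = 26.1 mL/v
Product of known-step factors = 1787.4
Overall factor = 1.00 mg/mL / (0.00686 mg/L) = 1.4577 × 10^5
Step-4 factor = 1.4577 × 10^5 / 1787.4 = 81.554
v = 26.1 mL / 81.554 = 0.320 mL

0.320 mL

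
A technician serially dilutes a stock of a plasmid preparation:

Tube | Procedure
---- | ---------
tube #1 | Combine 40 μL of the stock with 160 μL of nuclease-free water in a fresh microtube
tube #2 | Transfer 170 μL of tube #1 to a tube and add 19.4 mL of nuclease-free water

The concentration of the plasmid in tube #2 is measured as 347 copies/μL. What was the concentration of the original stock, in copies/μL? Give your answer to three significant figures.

Step 1: 40 μL + 160 μL = 200 μL total → factor 200/40 = 5
Step 2: 170 μL + 19.4 mL = 19570 μL total → factor 19570/170 = 115.12
Overall dilution factor = 5 × 115.12 = 575.59
Stock = 347 copies/μL × 575.59 = 2.00 × 10^5 copies/μL

2.00 × 10^5 copies/μL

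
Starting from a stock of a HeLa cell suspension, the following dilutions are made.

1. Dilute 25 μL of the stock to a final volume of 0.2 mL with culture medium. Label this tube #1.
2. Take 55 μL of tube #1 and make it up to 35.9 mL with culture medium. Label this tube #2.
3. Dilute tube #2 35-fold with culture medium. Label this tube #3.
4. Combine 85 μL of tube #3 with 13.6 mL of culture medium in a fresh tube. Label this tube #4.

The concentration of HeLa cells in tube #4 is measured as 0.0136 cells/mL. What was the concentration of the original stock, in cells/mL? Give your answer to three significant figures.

Step 1: 25 μL brought to 0.2 mL → factor 200/25 = 8
Step 2: 55 μL brought to 35.9 mL → factor 35900/55 = 652.73
Step 3: 35-fold → factor 35
Step 4: 85 μL + 13.6 mL = 13685 μL total → factor 13685/85 = 161
Overall dilution factor = 8 × 652.73 × 35 × 161 = 2.9425 × 10^7
Stock = 0.0136 cells/mL × 2.9425 × 10^7 = 4.00 × 10^5 cells/mL

4.00 × 10^5 cells/mL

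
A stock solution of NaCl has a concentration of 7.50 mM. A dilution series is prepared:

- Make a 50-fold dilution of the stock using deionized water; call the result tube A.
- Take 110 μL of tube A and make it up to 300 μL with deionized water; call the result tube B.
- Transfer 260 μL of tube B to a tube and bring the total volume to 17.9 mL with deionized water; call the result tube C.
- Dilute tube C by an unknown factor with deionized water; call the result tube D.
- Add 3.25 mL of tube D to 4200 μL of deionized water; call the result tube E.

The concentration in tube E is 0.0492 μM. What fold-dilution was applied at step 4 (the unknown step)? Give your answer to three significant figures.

7.08-fold

Step 1: 50-fold → factor 50
Step 2: 110 μL brought to 300 μL → factor 300/110 = 2.7273
Step 3: 260 μL brought to 17.9 mL → factor 17900/260 = 68.846
Step 4: unknown factor x
Step 5: 3.25 mL + 4200 μL = 7.45 mL total → factor 7.45/3.25 = 2.2923
Product of known-step factors = 21520
Overall factor = 7.50 mM / (0.0492 μM) = 1.5244 × 10^5
x = 1.5244 × 10^5 / 21520 = 7.08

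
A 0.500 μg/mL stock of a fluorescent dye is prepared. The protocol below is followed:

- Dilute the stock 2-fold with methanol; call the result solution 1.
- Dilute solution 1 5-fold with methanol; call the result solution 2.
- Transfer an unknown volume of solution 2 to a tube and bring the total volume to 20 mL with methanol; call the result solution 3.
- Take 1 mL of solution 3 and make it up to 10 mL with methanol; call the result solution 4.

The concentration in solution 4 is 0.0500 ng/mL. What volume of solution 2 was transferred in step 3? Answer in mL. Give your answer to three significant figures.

0.200 mL

Step 1: 2-fold → factor 2
Step 2: 5-fold → factor 5
Step 3: v brought to 20 mL → factor = 20 mL/v
Step 4: 1 mL brought to 10 mL → factor 10/1 = 10
Product of known-step factors = 100
Overall factor = 0.500 μg/mL / (0.0500 ng/mL) = 10000
Step-3 factor = 10000 / 100 = 100
v = 20 mL / 100 = 0.200 mL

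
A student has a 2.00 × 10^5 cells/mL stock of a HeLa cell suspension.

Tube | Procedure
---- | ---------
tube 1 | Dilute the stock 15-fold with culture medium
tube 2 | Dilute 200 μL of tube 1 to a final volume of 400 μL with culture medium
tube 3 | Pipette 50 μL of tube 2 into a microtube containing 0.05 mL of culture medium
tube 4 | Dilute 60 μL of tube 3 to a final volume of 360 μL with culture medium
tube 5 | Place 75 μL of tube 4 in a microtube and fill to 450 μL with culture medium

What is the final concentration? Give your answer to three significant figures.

Step 1: 15-fold → factor 15
Step 2: 200 μL brought to 400 μL → factor 400/200 = 2
Step 3: 50 μL + 0.05 mL = 100 μL total → factor 100/50 = 2
Step 4: 60 μL brought to 360 μL → factor 360/60 = 6
Step 5: 75 μL brought to 450 μL → factor 450/75 = 6
Overall dilution factor = 15 × 2 × 2 × 6 × 6 = 2160
Final = 2.00 × 10^5 cells/mL / 2160 = 92.6 cells/mL

92.6 cells/mL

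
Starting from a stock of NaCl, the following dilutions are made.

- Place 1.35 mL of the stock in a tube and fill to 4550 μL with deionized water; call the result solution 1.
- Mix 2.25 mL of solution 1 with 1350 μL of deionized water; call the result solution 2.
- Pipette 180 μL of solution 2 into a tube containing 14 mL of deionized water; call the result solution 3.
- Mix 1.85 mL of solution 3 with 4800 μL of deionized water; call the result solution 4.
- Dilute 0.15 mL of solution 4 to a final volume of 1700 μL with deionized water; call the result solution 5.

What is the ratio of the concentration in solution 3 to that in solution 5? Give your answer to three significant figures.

Step 1: 1.35 mL brought to 4550 μL → factor 4.55/1.35 = 3.3704
Step 2: 2.25 mL + 1350 μL = 3.6 mL total → factor 3.6/2.25 = 1.6
Step 3: 180 μL + 14 mL = 14180 μL total → factor 14180/180 = 78.778
Step 4: 1.85 mL + 4800 μL = 6.65 mL total → factor 6.65/1.85 = 3.5946
Step 5: 0.15 mL brought to 1700 μL → factor 1.7/0.15 = 11.333
Dilution factor to solution 3 = 424.82; to solution 5 = 17306
[solution 3]/[solution 5] = (factor to solution 5)/(factor to solution 3) = 17306/424.82 = 40.7

40.7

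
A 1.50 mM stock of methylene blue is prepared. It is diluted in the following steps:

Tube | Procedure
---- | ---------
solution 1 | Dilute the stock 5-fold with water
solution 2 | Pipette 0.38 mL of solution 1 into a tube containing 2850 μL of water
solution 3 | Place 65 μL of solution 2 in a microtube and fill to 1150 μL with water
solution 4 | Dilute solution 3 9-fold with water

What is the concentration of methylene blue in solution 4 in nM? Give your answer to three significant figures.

222 nM

Step 1: 5-fold → factor 5
Step 2: 0.38 mL + 2850 μL = 3.23 mL total → factor 3.23/0.38 = 8.5
Step 3: 65 μL brought to 1150 μL → factor 1150/65 = 17.692
Step 4: 9-fold → factor 9
Overall dilution factor = 5 × 8.5 × 17.692 × 9 = 6767.3
Final = 1.50 mM / 6767.3 = 0.0002217 mM = 222 nM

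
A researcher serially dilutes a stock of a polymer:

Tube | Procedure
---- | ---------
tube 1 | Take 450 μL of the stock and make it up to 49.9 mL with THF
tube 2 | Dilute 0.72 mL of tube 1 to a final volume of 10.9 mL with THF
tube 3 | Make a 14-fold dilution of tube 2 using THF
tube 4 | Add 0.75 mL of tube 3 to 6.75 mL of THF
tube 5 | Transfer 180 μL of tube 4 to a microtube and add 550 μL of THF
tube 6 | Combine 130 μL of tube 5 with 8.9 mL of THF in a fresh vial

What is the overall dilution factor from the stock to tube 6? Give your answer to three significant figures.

6.62 × 10^7

Step 1: 450 μL brought to 49.9 mL → factor 49900/450 = 110.89
Step 2: 0.72 mL brought to 10.9 mL → factor 10.9/0.72 = 15.139
Step 3: 14-fold → factor 14
Step 4: 0.75 mL + 6.75 mL = 7.5 mL total → factor 7.5/0.75 = 10
Step 5: 180 μL + 550 μL = 730 μL total → factor 730/180 = 4.0556
Step 6: 130 μL + 8.9 mL = 9030 μL total → factor 9030/130 = 69.462
Overall dilution factor = 110.89 × 15.139 × 14 × 10 × 4.0556 × 69.462 = 6.6207 × 10^7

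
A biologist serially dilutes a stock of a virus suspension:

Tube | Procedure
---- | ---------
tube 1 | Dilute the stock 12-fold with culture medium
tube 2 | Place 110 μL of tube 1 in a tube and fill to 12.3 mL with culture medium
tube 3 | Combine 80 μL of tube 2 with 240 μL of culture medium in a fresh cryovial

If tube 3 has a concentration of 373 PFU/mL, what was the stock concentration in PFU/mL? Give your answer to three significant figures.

2.00 × 10^6 PFU/mL

Step 1: 12-fold → factor 12
Step 2: 110 μL brought to 12.3 mL → factor 12300/110 = 111.82
Step 3: 80 μL + 240 μL = 320 μL total → factor 320/80 = 4
Overall dilution factor = 12 × 111.82 × 4 = 5367.3
Stock = 373 PFU/mL × 5367.3 = 2.00 × 10^6 PFU/mL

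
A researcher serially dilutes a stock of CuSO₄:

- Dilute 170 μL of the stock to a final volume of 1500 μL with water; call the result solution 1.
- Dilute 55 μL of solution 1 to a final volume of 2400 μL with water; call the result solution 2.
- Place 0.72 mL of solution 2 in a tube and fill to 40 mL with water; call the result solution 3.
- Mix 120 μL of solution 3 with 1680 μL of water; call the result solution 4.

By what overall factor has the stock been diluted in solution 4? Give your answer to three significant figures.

3.21 × 10^5

Step 1: 170 μL brought to 1500 μL → factor 1500/170 = 8.8235
Step 2: 55 μL brought to 2400 μL → factor 2400/55 = 43.636
Step 3: 0.72 mL brought to 40 mL → factor 40/0.72 = 55.556
Step 4: 120 μL + 1680 μL = 1800 μL total → factor 1800/120 = 15
Overall dilution factor = 8.8235 × 43.636 × 55.556 × 15 = 3.2086 × 10^5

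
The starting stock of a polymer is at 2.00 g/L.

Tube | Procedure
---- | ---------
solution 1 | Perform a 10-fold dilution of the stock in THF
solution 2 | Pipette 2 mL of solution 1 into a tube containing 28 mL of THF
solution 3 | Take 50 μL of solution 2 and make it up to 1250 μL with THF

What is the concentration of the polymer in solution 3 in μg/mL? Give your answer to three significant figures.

0.533 μg/mL

Step 1: 10-fold → factor 10
Step 2: 2 mL + 28 mL = 30 mL total → factor 30/2 = 15
Step 3: 50 μL brought to 1250 μL → factor 1250/50 = 25
Overall dilution factor = 10 × 15 × 25 = 3750
Final = 2.00 g/L / 3750 = 0.0005333 g/L = 0.533 μg/mL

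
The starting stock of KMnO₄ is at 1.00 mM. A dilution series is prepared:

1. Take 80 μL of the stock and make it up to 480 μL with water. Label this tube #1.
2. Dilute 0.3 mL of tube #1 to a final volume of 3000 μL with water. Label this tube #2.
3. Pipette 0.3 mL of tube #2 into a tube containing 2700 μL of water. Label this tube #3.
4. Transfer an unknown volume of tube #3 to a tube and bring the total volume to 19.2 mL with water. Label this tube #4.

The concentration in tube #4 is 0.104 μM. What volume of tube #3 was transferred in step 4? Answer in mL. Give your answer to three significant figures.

Step 1: 80 μL brought to 480 μL → factor 480/80 = 6
Step 2: 0.3 mL brought to 3000 μL → factor 3/0.3 = 10
Step 3: 0.3 mL + 2700 μL = 3 mL total → factor 3/0.3 = 10
Step 4: v brought to 19.2 mL → factor = 19.2 mL/v
Product of known-step factors = 600
Overall factor = 1.00 mM / (0.104 μM) = 9615.4
Step-4 factor = 9615.4 / 600 = 16.026
v = 19.2 mL / 16.026 = 1.20 mL

1.20 mL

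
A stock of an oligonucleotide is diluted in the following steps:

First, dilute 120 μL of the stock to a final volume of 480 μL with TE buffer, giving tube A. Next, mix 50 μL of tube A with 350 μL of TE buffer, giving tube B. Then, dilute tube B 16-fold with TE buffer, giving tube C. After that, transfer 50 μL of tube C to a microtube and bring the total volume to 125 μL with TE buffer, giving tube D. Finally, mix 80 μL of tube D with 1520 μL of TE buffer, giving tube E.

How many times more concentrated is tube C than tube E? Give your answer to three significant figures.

50.0

Step 1: 120 μL brought to 480 μL → factor 480/120 = 4
Step 2: 50 μL + 350 μL = 400 μL total → factor 400/50 = 8
Step 3: 16-fold → factor 16
Step 4: 50 μL brought to 125 μL → factor 125/50 = 2.5
Step 5: 80 μL + 1520 μL = 1600 μL total → factor 1600/80 = 20
Dilution factor to tube C = 512; to tube E = 25600
[tube C]/[tube E] = (factor to tube E)/(factor to tube C) = 25600/512 = 50.0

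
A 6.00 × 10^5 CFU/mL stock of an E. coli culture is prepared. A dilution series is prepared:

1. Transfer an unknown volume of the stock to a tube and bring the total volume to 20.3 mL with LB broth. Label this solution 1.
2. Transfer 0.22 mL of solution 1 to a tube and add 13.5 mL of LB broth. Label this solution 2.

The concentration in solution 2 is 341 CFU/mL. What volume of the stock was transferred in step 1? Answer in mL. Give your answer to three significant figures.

Step 1: v brought to 20.3 mL → factor = 20.3 mL/v
Step 2: 0.22 mL + 13.5 mL = 13.72 mL total → factor 13.72/0.22 = 62.364
Product of known-step factors = 62.364
Overall factor = 6.00 × 10^5 CFU/mL / (341 CFU/mL) = 1759.5
Step-1 factor = 1759.5 / 62.364 = 28.214
v = 20.3 mL / 28.214 = 0.719 mL

0.719 mL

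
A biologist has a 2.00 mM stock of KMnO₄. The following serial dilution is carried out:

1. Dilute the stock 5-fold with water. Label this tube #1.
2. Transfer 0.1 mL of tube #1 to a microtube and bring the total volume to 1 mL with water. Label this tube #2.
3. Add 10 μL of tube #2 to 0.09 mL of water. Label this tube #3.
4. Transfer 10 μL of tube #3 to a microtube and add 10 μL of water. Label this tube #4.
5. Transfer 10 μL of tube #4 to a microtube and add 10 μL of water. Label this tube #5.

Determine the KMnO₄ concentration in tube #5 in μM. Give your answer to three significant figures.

Step 1: 5-fold → factor 5
Step 2: 0.1 mL brought to 1 mL → factor 1/0.1 = 10
Step 3: 10 μL + 0.09 mL = 100 μL total → factor 100/10 = 10
Step 4: 10 μL + 10 μL = 20 μL total → factor 20/10 = 2
Step 5: 10 μL + 10 μL = 20 μL total → factor 20/10 = 2
Overall dilution factor = 5 × 10 × 10 × 2 × 2 = 2000
Final = 2.00 mM / 2000 = 0.001000 mM = 1.00 μM

1.00 μM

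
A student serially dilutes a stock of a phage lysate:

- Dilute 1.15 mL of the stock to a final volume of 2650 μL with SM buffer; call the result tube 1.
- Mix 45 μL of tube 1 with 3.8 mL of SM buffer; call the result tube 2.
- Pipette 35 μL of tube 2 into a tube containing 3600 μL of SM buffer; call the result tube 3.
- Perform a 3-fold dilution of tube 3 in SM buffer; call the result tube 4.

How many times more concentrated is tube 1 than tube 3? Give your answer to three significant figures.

Step 1: 1.15 mL brought to 2650 μL → factor 2.65/1.15 = 2.3043
Step 2: 45 μL + 3.8 mL = 3845 μL total → factor 3845/45 = 85.444
Step 3: 35 μL + 3600 μL = 3635 μL total → factor 3635/35 = 103.86
Dilution factor to tube 1 = 2.3043; to tube 3 = 20449
[tube 1]/[tube 3] = (factor to tube 3)/(factor to tube 1) = 20449/2.3043 = 8.87 × 10^3

8.87 × 10^3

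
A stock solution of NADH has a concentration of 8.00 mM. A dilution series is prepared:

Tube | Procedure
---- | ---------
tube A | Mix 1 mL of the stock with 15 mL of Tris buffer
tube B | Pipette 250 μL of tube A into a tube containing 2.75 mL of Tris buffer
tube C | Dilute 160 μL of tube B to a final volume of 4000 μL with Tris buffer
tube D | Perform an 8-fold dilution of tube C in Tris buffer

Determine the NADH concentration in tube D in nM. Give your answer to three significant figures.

Step 1: 1 mL + 15 mL = 16 mL total → factor 16/1 = 16
Step 2: 250 μL + 2.75 mL = 3000 μL total → factor 3000/250 = 12
Step 3: 160 μL brought to 4000 μL → factor 4000/160 = 25
Step 4: 8-fold → factor 8
Overall dilution factor = 16 × 12 × 25 × 8 = 38400
Final = 8.00 mM / 38400 = 0.0002083 mM = 208 nM

208 nM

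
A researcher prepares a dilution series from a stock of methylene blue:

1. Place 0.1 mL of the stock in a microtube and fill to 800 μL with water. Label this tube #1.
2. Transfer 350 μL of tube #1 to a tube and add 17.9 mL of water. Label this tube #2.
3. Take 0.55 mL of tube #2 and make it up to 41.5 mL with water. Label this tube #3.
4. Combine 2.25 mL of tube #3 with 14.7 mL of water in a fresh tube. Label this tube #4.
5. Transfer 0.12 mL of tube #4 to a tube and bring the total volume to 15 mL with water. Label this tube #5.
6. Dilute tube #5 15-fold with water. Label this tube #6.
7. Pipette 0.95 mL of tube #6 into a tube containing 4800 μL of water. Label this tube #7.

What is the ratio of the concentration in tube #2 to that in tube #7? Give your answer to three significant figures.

6.45 × 10^6

Step 1: 0.1 mL brought to 800 μL → factor 0.8/0.1 = 8
Step 2: 350 μL + 17.9 mL = 18250 μL total → factor 18250/350 = 52.143
Step 3: 0.55 mL brought to 41.5 mL → factor 41.5/0.55 = 75.455
Step 4: 2.25 mL + 14.7 mL = 16.95 mL total → factor 16.95/2.25 = 7.5333
Step 5: 0.12 mL brought to 15 mL → factor 15/0.12 = 125
Step 6: 15-fold → factor 15
Step 7: 0.95 mL + 4800 μL = 5.75 mL total → factor 5.75/0.95 = 6.0526
Dilution factor to tube #2 = 417.14; to tube #7 = 2.6909 × 10^9
[tube #2]/[tube #7] = (factor to tube #7)/(factor to tube #2) = 2.6909 × 10^9/417.14 = 6.45 × 10^6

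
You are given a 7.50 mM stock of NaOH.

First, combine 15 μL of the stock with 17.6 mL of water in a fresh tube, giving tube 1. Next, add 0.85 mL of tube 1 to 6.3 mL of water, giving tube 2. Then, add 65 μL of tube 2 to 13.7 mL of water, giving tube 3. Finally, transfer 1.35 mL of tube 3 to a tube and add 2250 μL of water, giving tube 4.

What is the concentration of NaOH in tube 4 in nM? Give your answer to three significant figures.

Step 1: 15 μL + 17.6 mL = 17615 μL total → factor 17615/15 = 1174.3
Step 2: 0.85 mL + 6.3 mL = 7.15 mL total → factor 7.15/0.85 = 8.4118
Step 3: 65 μL + 13.7 mL = 13765 μL total → factor 13765/65 = 211.77
Step 4: 1.35 mL + 2250 μL = 3.6 mL total → factor 3.6/1.35 = 2.6667
Overall dilution factor = 1174.3 × 8.4118 × 211.77 × 2.6667 = 5.5784 × 10^6
Final = 7.50 mM / 5.5784 × 10^6 = 1.344 × 10^-6 mM = 1.34 nM

1.34 nM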